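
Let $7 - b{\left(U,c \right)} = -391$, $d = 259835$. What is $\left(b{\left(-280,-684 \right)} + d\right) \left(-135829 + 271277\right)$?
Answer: $35248039384$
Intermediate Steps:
$b{\left(U,c \right)} = 398$ ($b{\left(U,c \right)} = 7 - -391 = 7 + 391 = 398$)
$\left(b{\left(-280,-684 \right)} + d\right) \left(-135829 + 271277\right) = \left(398 + 259835\right) \left(-135829 + 271277\right) = 260233 \cdot 135448 = 35248039384$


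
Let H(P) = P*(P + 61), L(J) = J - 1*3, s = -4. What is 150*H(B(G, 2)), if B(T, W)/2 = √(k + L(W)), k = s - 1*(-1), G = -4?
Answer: -2400 + 36600*I ≈ -2400.0 + 36600.0*I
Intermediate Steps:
L(J) = -3 + J (L(J) = J - 3 = -3 + J)
k = -3 (k = -4 - 1*(-1) = -4 + 1 = -3)
B(T, W) = 2*√(-6 + W) (B(T, W) = 2*√(-3 + (-3 + W)) = 2*√(-6 + W))
H(P) = P*(61 + P)
150*H(B(G, 2)) = 150*((2*√(-6 + 2))*(61 + 2*√(-6 + 2))) = 150*((2*√(-4))*(61 + 2*√(-4))) = 150*((2*(2*I))*(61 + 2*(2*I))) = 150*((4*I)*(61 + 4*I)) = 150*(4*I*(61 + 4*I)) = 600*I*(61 + 4*I)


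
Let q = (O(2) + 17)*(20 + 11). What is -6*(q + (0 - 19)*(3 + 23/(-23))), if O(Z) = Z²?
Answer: -3678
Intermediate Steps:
q = 651 (q = (2² + 17)*(20 + 11) = (4 + 17)*31 = 21*31 = 651)
-6*(q + (0 - 19)*(3 + 23/(-23))) = -6*(651 + (0 - 19)*(3 + 23/(-23))) = -6*(651 - 19*(3 + 23*(-1/23))) = -6*(651 - 19*(3 - 1)) = -6*(651 - 19*2) = -6*(651 - 38) = -6*613 = -3678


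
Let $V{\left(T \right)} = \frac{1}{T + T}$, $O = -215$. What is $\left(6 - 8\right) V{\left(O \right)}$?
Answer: $\frac{1}{215} \approx 0.0046512$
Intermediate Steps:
$V{\left(T \right)} = \frac{1}{2 T}$
$\left(6 - 8\right) V{\left(O \right)} = \left(6 - 8\right) \frac{1}{2 \left(-215\right)} = - 2 \cdot \frac{1}{2} \left(- \frac{1}{215}\right) = \left(-2\right) \left(- \frac{1}{430}\right) = \frac{1}{215}$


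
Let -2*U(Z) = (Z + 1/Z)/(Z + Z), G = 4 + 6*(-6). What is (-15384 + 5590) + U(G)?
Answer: -40117249/4096 ≈ -9794.3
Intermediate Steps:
G = -32 (G = 4 - 36 = -32)
U(Z) = -(Z + 1/Z)/(4*Z) (U(Z) = -(Z + 1/Z)/(2*(Z + Z)) = -(Z + 1/Z)/(2*(2*Z)) = -(Z + 1/Z)*1/(2*Z)/2 = -(Z + 1/Z)/(4*Z))
(-15384 + 5590) + U(G) = (-15384 + 5590) + (¼)*(-1 - 1*(-32)²)/(-32)² = -9794 + (¼)*(1/1024)*(-1 - 1*1024) = -9794 + (¼)*(1/1024)*(-1 - 1024) = -9794 + (¼)*(1/1024)*(-1025) = -9794 - 1025/4096 = -40117249/4096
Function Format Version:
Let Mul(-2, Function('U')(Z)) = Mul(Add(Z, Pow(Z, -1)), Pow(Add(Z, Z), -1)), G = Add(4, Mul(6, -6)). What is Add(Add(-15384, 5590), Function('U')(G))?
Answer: Rational(-40117249, 4096) ≈ -9794.3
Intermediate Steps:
G = -32 (G = Add(4, -36) = -32)
Function('U')(Z) = Mul(Rational(-1, 4), Pow(Z, -1), Add(Z, Pow(Z, -1))) (Function('U')(Z) = Mul(Rational(-1, 2), Mul(Add(Z, Pow(Z, -1)), Pow(Add(Z, Z), -1))) = Mul(Rational(-1, 2), Mul(Add(Z, Pow(Z, -1)), Pow(Mul(2, Z), -1))) = Mul(Rational(-1, 2), Mul(Add(Z, Pow(Z, -1)), Mul(Rational(1, 2), Pow(Z, -1)))) = Mul(Rational(-1, 2), Mul(Rational(1, 2), Pow(Z, -1), Add(Z, Pow(Z, -1)))) = Mul(Rational(-1, 4), Pow(Z, -1), Add(Z, Pow(Z, -1))))
Add(Add(-15384, 5590), Function('U')(G)) = Add(Add(-15384, 5590), Mul(Rational(1, 4), Pow(-32, -2), Add(-1, Mul(-1, Pow(-32, 2))))) = Add(-9794, Mul(Rational(1, 4), Rational(1, 1024), Add(-1, Mul(-1, 1024)))) = Add(-9794, Mul(Rational(1, 4), Rational(1, 1024), Add(-1, -1024))) = Add(-9794, Mul(Rational(1, 4), Rational(1, 1024), -1025)) = Add(-9794, Rational(-1025, 4096)) = Rational(-40117249, 4096)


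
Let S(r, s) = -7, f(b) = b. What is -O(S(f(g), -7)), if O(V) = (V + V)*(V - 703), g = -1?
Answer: -9940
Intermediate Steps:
O(V) = 2*V*(-703 + V) (O(V) = (2*V)*(-703 + V) = 2*V*(-703 + V))
-O(S(f(g), -7)) = -2*(-7)*(-703 - 7) = -2*(-7)*(-710) = -1*9940 = -9940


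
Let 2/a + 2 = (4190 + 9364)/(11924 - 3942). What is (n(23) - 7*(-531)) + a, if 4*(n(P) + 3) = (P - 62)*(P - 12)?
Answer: 17352607/4820 ≈ 3600.1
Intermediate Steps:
n(P) = -3 + (-62 + P)*(-12 + P)/4 (n(P) = -3 + ((P - 62)*(P - 12))/4 = -3 + ((-62 + P)*(-12 + P))/4 = -3 + (-62 + P)*(-12 + P)/4)
a = -7982/1205 (a = 2/(-2 + (4190 + 9364)/(11924 - 3942)) = 2/(-2 + 13554/7982) = 2/(-2 + 13554*(1/7982)) = 2/(-2 + 6777/3991) = 2/(-1205/3991) = 2*(-3991/1205) = -7982/1205 ≈ -6.6241)
(n(23) - 7*(-531)) + a = ((183 - 37/2*23 + (¼)*23²) - 7*(-531)) - 7982/1205 = ((183 - 851/2 + (¼)*529) + 3717) - 7982/1205 = ((183 - 851/2 + 529/4) + 3717) - 7982/1205 = (-441/4 + 3717) - 7982/1205 = 14427/4 - 7982/1205 = 17352607/4820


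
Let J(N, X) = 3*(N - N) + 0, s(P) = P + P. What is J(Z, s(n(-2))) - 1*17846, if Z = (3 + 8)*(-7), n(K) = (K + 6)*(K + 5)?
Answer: -17846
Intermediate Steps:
n(K) = (5 + K)*(6 + K) (n(K) = (6 + K)*(5 + K) = (5 + K)*(6 + K))
Z = -77 (Z = 11*(-7) = -77)
s(P) = 2*P
J(N, X) = 0 (J(N, X) = 3*0 + 0 = 0 + 0 = 0)
J(Z, s(n(-2))) - 1*17846 = 0 - 1*17846 = 0 - 17846 = -17846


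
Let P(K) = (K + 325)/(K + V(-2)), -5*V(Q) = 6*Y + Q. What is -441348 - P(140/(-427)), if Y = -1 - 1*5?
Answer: -979008889/2218 ≈ -4.4139e+5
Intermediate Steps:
Y = -6 (Y = -1 - 5 = -6)
V(Q) = 36/5 - Q/5 (V(Q) = -(6*(-6) + Q)/5 = -(-36 + Q)/5 = 36/5 - Q/5)
P(K) = (325 + K)/(38/5 + K) (P(K) = (K + 325)/(K + (36/5 - ⅕*(-2))) = (325 + K)/(K + (36/5 + ⅖)) = (325 + K)/(K + 38/5) = (325 + K)/(38/5 + K))
-441348 - P(140/(-427)) = -441348 - 5*(325 + 140/(-427))/(38 + 5*(140/(-427))) = -441348 - 5*(325 + 140*(-1/427))/(38 + 5*(140*(-1/427))) = -441348 - 5*(325 - 20/61)/(38 + 5*(-20/61)) = -441348 - 5*19805/((38 - 100/61)*61) = -441348 - 5*19805/(2218/61*61) = -441348 - 5*61*19805/(2218*61) = -441348 - 1*99025/2218 = -441348 - 99025/2218 = -979008889/2218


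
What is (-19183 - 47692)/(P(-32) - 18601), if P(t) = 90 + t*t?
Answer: 66875/17487 ≈ 3.8243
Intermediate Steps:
P(t) = 90 + t²
(-19183 - 47692)/(P(-32) - 18601) = (-19183 - 47692)/((90 + (-32)²) - 18601) = -66875/((90 + 1024) - 18601) = -66875/(1114 - 18601) = -66875/(-17487) = -66875*(-1/17487) = 66875/17487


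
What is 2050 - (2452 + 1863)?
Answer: -2265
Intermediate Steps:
2050 - (2452 + 1863) = 2050 - 1*4315 = 2050 - 4315 = -2265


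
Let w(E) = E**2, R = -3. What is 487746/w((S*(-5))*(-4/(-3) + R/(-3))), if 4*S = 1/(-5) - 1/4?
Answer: 283136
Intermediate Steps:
S = -9/80 (S = (1/(-5) - 1/4)/4 = (1*(-1/5) - 1*1/4)/4 = (-1/5 - 1/4)/4 = (1/4)*(-9/20) = -9/80 ≈ -0.11250)
487746/w((S*(-5))*(-4/(-3) + R/(-3))) = 487746/(((-9/80*(-5))*(-4/(-3) - 3/(-3)))**2) = 487746/((9*(-4*(-1/3) - 3*(-1/3))/16)**2) = 487746/((9*(4/3 + 1)/16)**2) = 487746/(((9/16)*(7/3))**2) = 487746/((21/16)**2) = 487746/(441/256) = 487746*(256/441) = 283136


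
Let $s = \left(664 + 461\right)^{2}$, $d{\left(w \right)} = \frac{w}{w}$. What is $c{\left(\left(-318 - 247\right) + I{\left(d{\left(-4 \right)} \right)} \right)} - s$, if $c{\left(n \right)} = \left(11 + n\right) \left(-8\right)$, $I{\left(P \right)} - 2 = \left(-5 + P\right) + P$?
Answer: $-1261185$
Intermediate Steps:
$d{\left(w \right)} = 1$
$I{\left(P \right)} = -3 + 2 P$ ($I{\left(P \right)} = 2 + \left(\left(-5 + P\right) + P\right) = 2 + \left(-5 + 2 P\right) = -3 + 2 P$)
$c{\left(n \right)} = -88 - 8 n$
$s = 1265625$ ($s = 1125^{2} = 1265625$)
$c{\left(\left(-318 - 247\right) + I{\left(d{\left(-4 \right)} \right)} \right)} - s = \left(-88 - 8 \left(\left(-318 - 247\right) + \left(-3 + 2 \cdot 1\right)\right)\right) - 1265625 = \left(-88 - 8 \left(-565 + \left(-3 + 2\right)\right)\right) - 1265625 = \left(-88 - 8 \left(-565 - 1\right)\right) - 1265625 = \left(-88 - -4528\right) - 1265625 = \left(-88 + 4528\right) - 1265625 = 4440 - 1265625 = -1261185$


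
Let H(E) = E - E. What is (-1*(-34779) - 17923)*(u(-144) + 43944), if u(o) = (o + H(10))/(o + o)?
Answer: 740728492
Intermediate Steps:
H(E) = 0
u(o) = ½ (u(o) = (o + 0)/(o + o) = o/((2*o)) = o*(1/(2*o)) = ½)
(-1*(-34779) - 17923)*(u(-144) + 43944) = (-1*(-34779) - 17923)*(½ + 43944) = (34779 - 17923)*(87889/2) = 16856*(87889/2) = 740728492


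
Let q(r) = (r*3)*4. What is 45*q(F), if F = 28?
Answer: 15120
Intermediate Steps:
q(r) = 12*r (q(r) = (3*r)*4 = 12*r)
45*q(F) = 45*(12*28) = 45*336 = 15120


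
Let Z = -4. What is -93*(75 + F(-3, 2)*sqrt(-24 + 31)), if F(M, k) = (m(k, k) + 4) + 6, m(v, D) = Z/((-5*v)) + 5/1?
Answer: -6975 - 7161*sqrt(7)/5 ≈ -10764.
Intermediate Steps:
m(v, D) = 5 + 4/(5*v) (m(v, D) = -4*(-1/(5*v)) + 5/1 = -(-4)/(5*v) + 5*1 = 4/(5*v) + 5 = 5 + 4/(5*v))
F(M, k) = 15 + 4/(5*k) (F(M, k) = ((5 + 4/(5*k)) + 4) + 6 = (9 + 4/(5*k)) + 6 = 15 + 4/(5*k))
-93*(75 + F(-3, 2)*sqrt(-24 + 31)) = -93*(75 + (15 + (4/5)/2)*sqrt(-24 + 31)) = -93*(75 + (15 + (4/5)*(1/2))*sqrt(7)) = -93*(75 + (15 + 2/5)*sqrt(7)) = -93*(75 + 77*sqrt(7)/5) = -6975 - 7161*sqrt(7)/5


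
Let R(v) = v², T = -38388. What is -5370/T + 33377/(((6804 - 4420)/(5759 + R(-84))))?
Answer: 1368297356585/7626416 ≈ 1.7942e+5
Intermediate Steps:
-5370/T + 33377/(((6804 - 4420)/(5759 + R(-84)))) = -5370/(-38388) + 33377/(((6804 - 4420)/(5759 + (-84)²))) = -5370*(-1/38388) + 33377/((2384/(5759 + 7056))) = 895/6398 + 33377/((2384/12815)) = 895/6398 + 33377/((2384*(1/12815))) = 895/6398 + 33377/(2384/12815) = 895/6398 + 33377*(12815/2384) = 895/6398 + 427726255/2384 = 1368297356585/7626416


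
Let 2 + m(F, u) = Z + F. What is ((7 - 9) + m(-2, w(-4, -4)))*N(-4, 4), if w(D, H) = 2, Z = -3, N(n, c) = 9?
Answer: -81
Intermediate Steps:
m(F, u) = -5 + F (m(F, u) = -2 + (-3 + F) = -5 + F)
((7 - 9) + m(-2, w(-4, -4)))*N(-4, 4) = ((7 - 9) + (-5 - 2))*9 = (-2 - 7)*9 = -9*9 = -81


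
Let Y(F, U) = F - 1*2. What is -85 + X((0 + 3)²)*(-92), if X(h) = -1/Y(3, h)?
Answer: 7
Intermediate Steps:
Y(F, U) = -2 + F (Y(F, U) = F - 2 = -2 + F)
X(h) = -1 (X(h) = -1/(-2 + 3) = -1/1 = -1*1 = -1)
-85 + X((0 + 3)²)*(-92) = -85 - 1*(-92) = -85 + 92 = 7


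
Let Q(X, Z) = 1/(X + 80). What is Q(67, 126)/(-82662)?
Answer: -1/12151314 ≈ -8.2296e-8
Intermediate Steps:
Q(X, Z) = 1/(80 + X)
Q(67, 126)/(-82662) = 1/((80 + 67)*(-82662)) = -1/82662/147 = (1/147)*(-1/82662) = -1/12151314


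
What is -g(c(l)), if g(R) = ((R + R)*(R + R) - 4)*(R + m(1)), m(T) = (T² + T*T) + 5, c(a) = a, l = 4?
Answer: -660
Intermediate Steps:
m(T) = 5 + 2*T² (m(T) = (T² + T²) + 5 = 2*T² + 5 = 5 + 2*T²)
g(R) = (-4 + 4*R²)*(7 + R) (g(R) = ((R + R)*(R + R) - 4)*(R + (5 + 2*1²)) = ((2*R)*(2*R) - 4)*(R + (5 + 2*1)) = (4*R² - 4)*(R + (5 + 2)) = (-4 + 4*R²)*(R + 7) = (-4 + 4*R²)*(7 + R))
-g(c(l)) = -(-28 - 4*4 + 4*4³ + 28*4²) = -(-28 - 16 + 4*64 + 28*16) = -(-28 - 16 + 256 + 448) = -1*660 = -660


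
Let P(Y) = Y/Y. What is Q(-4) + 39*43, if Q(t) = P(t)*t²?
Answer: 1693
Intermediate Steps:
P(Y) = 1
Q(t) = t² (Q(t) = 1*t² = t²)
Q(-4) + 39*43 = (-4)² + 39*43 = 16 + 1677 = 1693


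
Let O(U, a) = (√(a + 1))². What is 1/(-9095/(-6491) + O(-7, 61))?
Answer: 6491/411537 ≈ 0.015773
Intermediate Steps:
O(U, a) = 1 + a (O(U, a) = (√(1 + a))² = 1 + a)
1/(-9095/(-6491) + O(-7, 61)) = 1/(-9095/(-6491) + (1 + 61)) = 1/(-9095*(-1/6491) + 62) = 1/(9095/6491 + 62) = 1/(411537/6491) = 6491/411537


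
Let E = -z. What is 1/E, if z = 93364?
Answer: -1/93364 ≈ -1.0711e-5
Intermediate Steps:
E = -93364 (E = -1*93364 = -93364)
1/E = 1/(-93364) = -1/93364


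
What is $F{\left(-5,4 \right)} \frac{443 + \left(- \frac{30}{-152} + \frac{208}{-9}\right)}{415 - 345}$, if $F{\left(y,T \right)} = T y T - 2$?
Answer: $- \frac{11780899}{23940} \approx -492.1$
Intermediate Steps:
$F{\left(y,T \right)} = -2 + y T^{2}$ ($F{\left(y,T \right)} = y T^{2} - 2 = -2 + y T^{2}$)
$F{\left(-5,4 \right)} \frac{443 + \left(- \frac{30}{-152} + \frac{208}{-9}\right)}{415 - 345} = \left(-2 - 5 \cdot 4^{2}\right) \frac{443 + \left(- \frac{30}{-152} + \frac{208}{-9}\right)}{415 - 345} = \left(-2 - 80\right) \frac{443 + \left(\left(-30\right) \left(- \frac{1}{152}\right) + 208 \left(- \frac{1}{9}\right)\right)}{70} = \left(-2 - 80\right) \left(443 + \left(\frac{15}{76} - \frac{208}{9}\right)\right) \frac{1}{70} = - 82 \left(443 - \frac{15673}{684}\right) \frac{1}{70} = - 82 \cdot \frac{287339}{684} \cdot \frac{1}{70} = \left(-82\right) \frac{287339}{47880} = - \frac{11780899}{23940}$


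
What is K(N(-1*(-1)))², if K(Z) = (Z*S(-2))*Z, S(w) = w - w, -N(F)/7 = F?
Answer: 0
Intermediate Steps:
N(F) = -7*F
S(w) = 0
K(Z) = 0 (K(Z) = (Z*0)*Z = 0*Z = 0)
K(N(-1*(-1)))² = 0² = 0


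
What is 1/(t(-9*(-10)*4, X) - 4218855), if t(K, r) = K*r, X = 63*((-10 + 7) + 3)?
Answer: -1/4218855 ≈ -2.3703e-7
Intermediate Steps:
X = 0 (X = 63*(-3 + 3) = 63*0 = 0)
1/(t(-9*(-10)*4, X) - 4218855) = 1/((-9*(-10)*4)*0 - 4218855) = 1/((90*4)*0 - 4218855) = 1/(360*0 - 4218855) = 1/(0 - 4218855) = 1/(-4218855) = -1/4218855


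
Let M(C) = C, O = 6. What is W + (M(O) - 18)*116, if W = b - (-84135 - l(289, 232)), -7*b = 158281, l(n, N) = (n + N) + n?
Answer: 426590/7 ≈ 60941.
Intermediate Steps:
l(n, N) = N + 2*n (l(n, N) = (N + n) + n = N + 2*n)
b = -158281/7 (b = -⅐*158281 = -158281/7 ≈ -22612.)
W = 436334/7 (W = -158281/7 - (-84135 - (232 + 2*289)) = -158281/7 - (-84135 - (232 + 578)) = -158281/7 - (-84135 - 1*810) = -158281/7 - (-84135 - 810) = -158281/7 - 1*(-84945) = -158281/7 + 84945 = 436334/7 ≈ 62333.)
W + (M(O) - 18)*116 = 436334/7 + (6 - 18)*116 = 436334/7 - 12*116 = 436334/7 - 1392 = 426590/7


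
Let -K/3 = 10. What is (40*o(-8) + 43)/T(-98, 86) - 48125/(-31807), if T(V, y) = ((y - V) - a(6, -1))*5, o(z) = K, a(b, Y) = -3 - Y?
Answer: 7955551/29580510 ≈ 0.26895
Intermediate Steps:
K = -30 (K = -3*10 = -30)
o(z) = -30
T(V, y) = 10 - 5*V + 5*y (T(V, y) = ((y - V) - (-3 - 1*(-1)))*5 = ((y - V) - (-3 + 1))*5 = ((y - V) - 1*(-2))*5 = ((y - V) + 2)*5 = (2 + y - V)*5 = 10 - 5*V + 5*y)
(40*o(-8) + 43)/T(-98, 86) - 48125/(-31807) = (40*(-30) + 43)/(10 - 5*(-98) + 5*86) - 48125/(-31807) = (-1200 + 43)/(10 + 490 + 430) - 48125*(-1/31807) = -1157/930 + 48125/31807 = 7955551/29580510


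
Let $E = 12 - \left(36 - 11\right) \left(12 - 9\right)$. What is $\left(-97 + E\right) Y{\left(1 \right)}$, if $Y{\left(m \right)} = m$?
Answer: $-160$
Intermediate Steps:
$E = -63$ ($E = 12 - 25 \cdot 3 = 12 - 75 = -63$)
$\left(-97 + E\right) Y{\left(1 \right)} = \left(-97 - 63\right) 1 = \left(-160\right) 1 = -160$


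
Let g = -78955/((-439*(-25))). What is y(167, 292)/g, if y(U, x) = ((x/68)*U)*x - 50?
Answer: -7811833790/268447 ≈ -29100.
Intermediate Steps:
g = -15791/2195 (g = -78955/10975 = -78955*1/10975 = -15791/2195 ≈ -7.1941)
y(U, x) = -50 + U*x**2/68 (y(U, x) = ((x*(1/68))*U)*x - 50 = ((x/68)*U)*x - 50 = (U*x/68)*x - 50 = U*x**2/68 - 50 = -50 + U*x**2/68)
y(167, 292)/g = (-50 + (1/68)*167*292**2)/(-15791/2195) = (-50 + (1/68)*167*85264)*(-2195/15791) = (-50 + 3559772/17)*(-2195/15791) = (3558922/17)*(-2195/15791) = -7811833790/268447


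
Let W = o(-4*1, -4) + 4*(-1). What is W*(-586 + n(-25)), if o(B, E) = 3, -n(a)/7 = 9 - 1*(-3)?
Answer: 670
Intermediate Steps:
n(a) = -84 (n(a) = -7*(9 - 1*(-3)) = -7*(9 + 3) = -7*12 = -84)
W = -1 (W = 3 + 4*(-1) = 3 - 4 = -1)
W*(-586 + n(-25)) = -(-586 - 84) = -1*(-670) = 670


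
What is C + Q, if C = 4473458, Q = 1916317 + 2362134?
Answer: 8751909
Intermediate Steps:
Q = 4278451
C + Q = 4473458 + 4278451 = 8751909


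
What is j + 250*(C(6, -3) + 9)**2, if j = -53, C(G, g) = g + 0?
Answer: 8947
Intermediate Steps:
C(G, g) = g
j + 250*(C(6, -3) + 9)**2 = -53 + 250*(-3 + 9)**2 = -53 + 250*6**2 = -53 + 250*36 = -53 + 9000 = 8947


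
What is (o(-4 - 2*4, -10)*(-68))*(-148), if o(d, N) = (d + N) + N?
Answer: -322048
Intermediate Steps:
o(d, N) = d + 2*N (o(d, N) = (N + d) + N = d + 2*N)
(o(-4 - 2*4, -10)*(-68))*(-148) = (((-4 - 2*4) + 2*(-10))*(-68))*(-148) = (((-4 - 8) - 20)*(-68))*(-148) = ((-12 - 20)*(-68))*(-148) = -32*(-68)*(-148) = 2176*(-148) = -322048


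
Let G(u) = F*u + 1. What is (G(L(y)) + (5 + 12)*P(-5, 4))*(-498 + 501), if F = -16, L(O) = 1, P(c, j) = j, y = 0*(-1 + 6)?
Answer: 159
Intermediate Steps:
y = 0 (y = 0*5 = 0)
G(u) = 1 - 16*u (G(u) = -16*u + 1 = 1 - 16*u)
(G(L(y)) + (5 + 12)*P(-5, 4))*(-498 + 501) = ((1 - 16*1) + (5 + 12)*4)*(-498 + 501) = ((1 - 16) + 17*4)*3 = (-15 + 68)*3 = 53*3 = 159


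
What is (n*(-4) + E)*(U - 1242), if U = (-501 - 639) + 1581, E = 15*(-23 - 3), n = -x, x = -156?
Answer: 812214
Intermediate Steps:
n = 156 (n = -1*(-156) = 156)
E = -390 (E = 15*(-26) = -390)
U = 441 (U = -1140 + 1581 = 441)
(n*(-4) + E)*(U - 1242) = (156*(-4) - 390)*(441 - 1242) = (-624 - 390)*(-801) = -1014*(-801) = 812214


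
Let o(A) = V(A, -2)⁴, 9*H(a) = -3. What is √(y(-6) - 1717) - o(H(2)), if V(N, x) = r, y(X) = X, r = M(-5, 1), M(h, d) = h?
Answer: -625 + I*√1723 ≈ -625.0 + 41.509*I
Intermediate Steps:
r = -5
V(N, x) = -5
H(a) = -⅓ (H(a) = (⅑)*(-3) = -⅓)
o(A) = 625 (o(A) = (-5)⁴ = 625)
√(y(-6) - 1717) - o(H(2)) = √(-6 - 1717) - 1*625 = √(-1723) - 625 = I*√1723 - 625 = -625 + I*√1723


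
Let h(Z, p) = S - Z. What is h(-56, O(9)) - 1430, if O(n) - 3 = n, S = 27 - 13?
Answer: -1360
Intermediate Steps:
S = 14
O(n) = 3 + n
h(Z, p) = 14 - Z
h(-56, O(9)) - 1430 = (14 - 1*(-56)) - 1430 = (14 + 56) - 1430 = 70 - 1430 = -1360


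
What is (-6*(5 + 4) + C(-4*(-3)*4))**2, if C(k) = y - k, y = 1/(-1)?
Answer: 10609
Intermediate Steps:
y = -1
C(k) = -1 - k
(-6*(5 + 4) + C(-4*(-3)*4))**2 = (-6*(5 + 4) + (-1 - (-4*(-3))*4))**2 = (-6*9 + (-1 - 12*4))**2 = (-54 + (-1 - 1*48))**2 = (-54 + (-1 - 48))**2 = (-54 - 49)**2 = (-103)**2 = 10609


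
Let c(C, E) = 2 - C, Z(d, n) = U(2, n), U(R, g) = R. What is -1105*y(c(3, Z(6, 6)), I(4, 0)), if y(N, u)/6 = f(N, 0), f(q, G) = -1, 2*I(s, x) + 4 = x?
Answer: 6630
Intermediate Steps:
I(s, x) = -2 + x/2
Z(d, n) = 2
y(N, u) = -6 (y(N, u) = 6*(-1) = -6)
-1105*y(c(3, Z(6, 6)), I(4, 0)) = -1105*(-6) = 6630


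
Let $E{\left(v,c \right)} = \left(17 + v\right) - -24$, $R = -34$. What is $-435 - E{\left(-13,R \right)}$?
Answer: $-463$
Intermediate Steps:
$E{\left(v,c \right)} = 41 + v$ ($E{\left(v,c \right)} = \left(17 + v\right) + 24 = 41 + v$)
$-435 - E{\left(-13,R \right)} = -435 - \left(41 - 13\right) = -435 - 28 = -463$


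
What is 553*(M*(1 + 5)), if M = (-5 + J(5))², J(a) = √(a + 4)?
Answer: 13272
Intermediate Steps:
J(a) = √(4 + a)
M = 4 (M = (-5 + √(4 + 5))² = (-5 + √9)² = (-5 + 3)² = (-2)² = 4)
553*(M*(1 + 5)) = 553*(4*(1 + 5)) = 553*(4*6) = 553*24 = 13272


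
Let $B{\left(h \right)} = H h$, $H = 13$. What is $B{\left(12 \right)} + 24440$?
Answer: $24596$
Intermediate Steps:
$B{\left(h \right)} = 13 h$
$B{\left(12 \right)} + 24440 = 13 \cdot 12 + 24440 = 156 + 24440 = 24596$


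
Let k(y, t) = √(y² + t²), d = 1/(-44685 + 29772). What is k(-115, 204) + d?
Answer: -1/14913 + √54841 ≈ 234.18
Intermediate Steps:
d = -1/14913 (d = 1/(-14913) = -1/14913 ≈ -6.7056e-5)
k(y, t) = √(t² + y²)
k(-115, 204) + d = √(204² + (-115)²) - 1/14913 = √(41616 + 13225) - 1/14913 = √54841 - 1/14913 = -1/14913 + √54841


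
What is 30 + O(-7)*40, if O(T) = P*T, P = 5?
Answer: -1370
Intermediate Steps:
O(T) = 5*T
30 + O(-7)*40 = 30 + (5*(-7))*40 = 30 - 35*40 = 30 - 1400 = -1370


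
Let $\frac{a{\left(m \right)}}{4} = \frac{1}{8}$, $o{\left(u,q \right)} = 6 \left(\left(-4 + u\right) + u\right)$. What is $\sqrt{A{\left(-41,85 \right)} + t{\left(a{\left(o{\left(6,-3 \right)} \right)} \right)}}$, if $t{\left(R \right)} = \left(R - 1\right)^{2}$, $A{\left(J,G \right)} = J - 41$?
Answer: $\frac{i \sqrt{327}}{2} \approx 9.0416 i$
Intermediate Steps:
$o{\left(u,q \right)} = -24 + 12 u$ ($o{\left(u,q \right)} = 6 \left(-4 + 2 u\right) = -24 + 12 u$)
$A{\left(J,G \right)} = -41 + J$ ($A{\left(J,G \right)} = J - 41 = -41 + J$)
$a{\left(m \right)} = \frac{1}{2}$ ($a{\left(m \right)} = \frac{4}{8} = 4 \cdot \frac{1}{8} = \frac{1}{2}$)
$t{\left(R \right)} = \left(-1 + R\right)^{2}$
$\sqrt{A{\left(-41,85 \right)} + t{\left(a{\left(o{\left(6,-3 \right)} \right)} \right)}} = \sqrt{\left(-41 - 41\right) + \left(-1 + \frac{1}{2}\right)^{2}} = \sqrt{-82 + \left(- \frac{1}{2}\right)^{2}} = \sqrt{-82 + \frac{1}{4}} = \sqrt{- \frac{327}{4}} = \frac{i \sqrt{327}}{2}$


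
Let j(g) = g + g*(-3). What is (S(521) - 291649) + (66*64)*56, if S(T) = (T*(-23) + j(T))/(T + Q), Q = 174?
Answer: -7662200/139 ≈ -55124.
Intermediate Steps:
j(g) = -2*g (j(g) = g - 3*g = -2*g)
S(T) = -25*T/(174 + T) (S(T) = (T*(-23) - 2*T)/(T + 174) = (-23*T - 2*T)/(174 + T) = (-25*T)/(174 + T) = -25*T/(174 + T))
(S(521) - 291649) + (66*64)*56 = (-25*521/(174 + 521) - 291649) + (66*64)*56 = (-25*521/695 - 291649) + 4224*56 = (-25*521*1/695 - 291649) + 236544 = (-2605/139 - 291649) + 236544 = -40541816/139 + 236544 = -7662200/139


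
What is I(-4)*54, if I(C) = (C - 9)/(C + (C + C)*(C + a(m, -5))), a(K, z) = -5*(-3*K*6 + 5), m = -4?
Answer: -117/518 ≈ -0.22587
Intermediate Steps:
a(K, z) = -25 + 90*K (a(K, z) = -5*(-18*K + 5) = -5*(5 - 18*K) = -25 + 90*K)
I(C) = (-9 + C)/(C + 2*C*(-385 + C)) (I(C) = (C - 9)/(C + (C + C)*(C + (-25 + 90*(-4)))) = (-9 + C)/(C + (2*C)*(C + (-25 - 360))) = (-9 + C)/(C + (2*C)*(C - 385)) = (-9 + C)/(C + (2*C)*(-385 + C)) = (-9 + C)/(C + 2*C*(-385 + C)))
I(-4)*54 = ((-9 - 4)/((-4)*(-769 + 2*(-4))))*54 = -¼*(-13)/(-769 - 8)*54 = -¼*(-13)/(-777)*54 = -¼*(-1/777)*(-13)*54 = -13/3108*54 = -117/518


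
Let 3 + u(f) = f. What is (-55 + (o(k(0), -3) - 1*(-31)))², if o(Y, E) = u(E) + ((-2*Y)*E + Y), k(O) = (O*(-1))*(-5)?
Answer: 900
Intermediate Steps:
u(f) = -3 + f
k(O) = 5*O (k(O) = -O*(-5) = 5*O)
o(Y, E) = -3 + E + Y - 2*E*Y (o(Y, E) = (-3 + E) + ((-2*Y)*E + Y) = (-3 + E) + (-2*E*Y + Y) = (-3 + E) + (Y - 2*E*Y) = -3 + E + Y - 2*E*Y)
(-55 + (o(k(0), -3) - 1*(-31)))² = (-55 + ((-3 - 3 + 5*0 - 2*(-3)*5*0) - 1*(-31)))² = (-55 + ((-3 - 3 + 0 - 2*(-3)*0) + 31))² = (-55 + ((-3 - 3 + 0 + 0) + 31))² = (-55 + (-6 + 31))² = (-55 + 25)² = (-30)² = 900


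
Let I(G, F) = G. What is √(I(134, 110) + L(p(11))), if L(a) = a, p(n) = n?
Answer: √145 ≈ 12.042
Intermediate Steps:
√(I(134, 110) + L(p(11))) = √(134 + 11) = √145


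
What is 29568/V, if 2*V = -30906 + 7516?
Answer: -29568/11695 ≈ -2.5283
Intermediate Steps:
V = -11695 (V = (-30906 + 7516)/2 = (½)*(-23390) = -11695)
29568/V = 29568/(-11695) = 29568*(-1/11695) = -29568/11695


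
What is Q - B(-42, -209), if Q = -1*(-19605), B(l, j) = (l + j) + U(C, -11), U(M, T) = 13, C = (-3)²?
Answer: 19843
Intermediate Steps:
C = 9
B(l, j) = 13 + j + l (B(l, j) = (l + j) + 13 = (j + l) + 13 = 13 + j + l)
Q = 19605
Q - B(-42, -209) = 19605 - (13 - 209 - 42) = 19605 - 1*(-238) = 19605 + 238 = 19843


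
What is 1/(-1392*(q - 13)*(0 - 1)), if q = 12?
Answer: -1/1392 ≈ -0.00071839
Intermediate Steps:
1/(-1392*(q - 13)*(0 - 1)) = 1/(-1392*(12 - 13)*(0 - 1)) = 1/(-(-1392)*(-1)) = 1/(-1392*1) = 1/(-1392) = -1/1392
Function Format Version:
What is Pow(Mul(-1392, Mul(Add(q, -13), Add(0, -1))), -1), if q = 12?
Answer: Rational(-1, 1392) ≈ -0.00071839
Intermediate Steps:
Pow(Mul(-1392, Mul(Add(q, -13), Add(0, -1))), -1) = Pow(Mul(-1392, Mul(Add(12, -13), Add(0, -1))), -1) = Pow(Mul(-1392, Mul(-1, -1)), -1) = Pow(Mul(-1392, 1), -1) = Pow(-1392, -1) = Rational(-1, 1392)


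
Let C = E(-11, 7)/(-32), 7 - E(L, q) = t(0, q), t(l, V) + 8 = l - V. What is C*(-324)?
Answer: 891/4 ≈ 222.75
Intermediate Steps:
t(l, V) = -8 + l - V (t(l, V) = -8 + (l - V) = -8 + l - V)
E(L, q) = 15 + q (E(L, q) = 7 - (-8 + 0 - q) = 7 - (-8 - q) = 7 + (8 + q) = 15 + q)
C = -11/16 (C = (15 + 7)/(-32) = 22*(-1/32) = -11/16 ≈ -0.68750)
C*(-324) = -11/16*(-324) = 891/4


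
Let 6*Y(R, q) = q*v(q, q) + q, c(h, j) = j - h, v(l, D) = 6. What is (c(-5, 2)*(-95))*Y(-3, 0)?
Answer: 0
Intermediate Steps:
Y(R, q) = 7*q/6 (Y(R, q) = (q*6 + q)/6 = (6*q + q)/6 = (7*q)/6 = 7*q/6)
(c(-5, 2)*(-95))*Y(-3, 0) = ((2 - 1*(-5))*(-95))*((7/6)*0) = ((2 + 5)*(-95))*0 = (7*(-95))*0 = -665*0 = 0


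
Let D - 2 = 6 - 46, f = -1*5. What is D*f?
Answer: 190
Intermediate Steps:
f = -5
D = -38 (D = 2 + (6 - 46) = 2 - 40 = -38)
D*f = -38*(-5) = 190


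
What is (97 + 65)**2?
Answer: 26244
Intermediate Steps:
(97 + 65)**2 = 162**2 = 26244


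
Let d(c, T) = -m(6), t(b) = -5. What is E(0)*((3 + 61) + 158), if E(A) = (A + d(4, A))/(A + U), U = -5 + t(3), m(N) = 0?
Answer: 0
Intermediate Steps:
d(c, T) = 0 (d(c, T) = -1*0 = 0)
U = -10 (U = -5 - 5 = -10)
E(A) = A/(-10 + A) (E(A) = (A + 0)/(A - 10) = A/(-10 + A))
E(0)*((3 + 61) + 158) = (0/(-10 + 0))*((3 + 61) + 158) = (0/(-10))*(64 + 158) = (0*(-⅒))*222 = 0*222 = 0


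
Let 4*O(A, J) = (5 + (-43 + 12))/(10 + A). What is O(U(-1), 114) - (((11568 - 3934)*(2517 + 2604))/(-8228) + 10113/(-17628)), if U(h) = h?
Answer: 46985621369/9889308 ≈ 4751.2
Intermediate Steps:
O(A, J) = -13/(2*(10 + A)) (O(A, J) = ((5 + (-43 + 12))/(10 + A))/4 = ((5 - 31)/(10 + A))/4 = (-26/(10 + A))/4 = -13/(2*(10 + A)))
O(U(-1), 114) - (((11568 - 3934)*(2517 + 2604))/(-8228) + 10113/(-17628)) = -13/(20 + 2*(-1)) - (((11568 - 3934)*(2517 + 2604))/(-8228) + 10113/(-17628)) = -13/(20 - 2) - ((7634*5121)*(-1/8228) + 10113*(-1/17628)) = -13/18 - (39093714*(-1/8228) - 3371/5876) = -13*1/18 - (-1776987/374 - 3371/5876) = -13/18 - 1*(-5221418183/1098812) = -13/18 + 5221418183/1098812 = 46985621369/9889308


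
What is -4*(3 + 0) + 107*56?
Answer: 5980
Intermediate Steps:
-4*(3 + 0) + 107*56 = -4*3 + 5992 = -12 + 5992 = 5980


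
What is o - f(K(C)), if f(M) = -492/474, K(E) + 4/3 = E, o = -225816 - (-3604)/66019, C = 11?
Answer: -1177737875542/5215501 ≈ -2.2582e+5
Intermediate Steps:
o = -14908142900/66019 (o = -225816 - (-3604)/66019 = -225816 - 1*(-3604/66019) = -225816 + 3604/66019 = -14908142900/66019 ≈ -2.2582e+5)
K(E) = -4/3 + E
f(M) = -82/79 (f(M) = -492*1/474 = -82/79)
o - f(K(C)) = -14908142900/66019 - 1*(-82/79) = -14908142900/66019 + 82/79 = -1177737875542/5215501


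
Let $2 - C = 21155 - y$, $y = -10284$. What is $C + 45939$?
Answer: $14502$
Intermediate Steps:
$C = -31437$ ($C = 2 - \left(21155 - -10284\right) = 2 - \left(21155 + 10284\right) = 2 - 31439 = -31437$)
$C + 45939 = -31437 + 45939 = 14502$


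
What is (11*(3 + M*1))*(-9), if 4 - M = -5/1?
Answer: -1188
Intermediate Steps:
M = 9 (M = 4 - (-5)/1 = 4 - (-5) = 4 - 1*(-5) = 4 + 5 = 9)
(11*(3 + M*1))*(-9) = (11*(3 + 9*1))*(-9) = (11*(3 + 9))*(-9) = (11*12)*(-9) = 132*(-9) = -1188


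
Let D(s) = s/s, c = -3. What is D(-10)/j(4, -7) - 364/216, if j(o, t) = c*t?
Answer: -619/378 ≈ -1.6376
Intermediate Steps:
D(s) = 1
j(o, t) = -3*t
D(-10)/j(4, -7) - 364/216 = 1/(-3*(-7)) - 364/216 = 1/21 - 364*1/216 = 1*(1/21) - 91/54 = 1/21 - 91/54 = -619/378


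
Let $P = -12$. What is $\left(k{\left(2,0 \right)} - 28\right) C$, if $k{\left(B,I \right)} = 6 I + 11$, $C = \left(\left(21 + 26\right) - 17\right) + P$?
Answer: $-306$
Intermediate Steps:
$C = 18$ ($C = \left(\left(21 + 26\right) - 17\right) - 12 = \left(47 - 17\right) - 12 = 30 - 12 = 18$)
$k{\left(B,I \right)} = 11 + 6 I$
$\left(k{\left(2,0 \right)} - 28\right) C = \left(\left(11 + 6 \cdot 0\right) - 28\right) 18 = \left(\left(11 + 0\right) - 28\right) 18 = \left(11 - 28\right) 18 = \left(-17\right) 18 = -306$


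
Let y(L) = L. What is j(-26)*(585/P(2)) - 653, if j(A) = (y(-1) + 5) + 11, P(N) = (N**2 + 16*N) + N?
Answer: -16039/38 ≈ -422.08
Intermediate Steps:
P(N) = N**2 + 17*N
j(A) = 15 (j(A) = (-1 + 5) + 11 = 4 + 11 = 15)
j(-26)*(585/P(2)) - 653 = 15*(585/((2*(17 + 2)))) - 653 = 15*(585/((2*19))) - 653 = 15*(585/38) - 653 = 8775/38 - 653 = -16039/38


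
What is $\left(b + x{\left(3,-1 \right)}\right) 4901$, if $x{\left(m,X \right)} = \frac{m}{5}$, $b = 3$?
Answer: $\frac{88218}{5} \approx 17644.0$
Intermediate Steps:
$x{\left(m,X \right)} = \frac{m}{5}$ ($x{\left(m,X \right)} = m \frac{1}{5} = \frac{m}{5}$)
$\left(b + x{\left(3,-1 \right)}\right) 4901 = \left(3 + \frac{1}{5} \cdot 3\right) 4901 = \left(3 + \frac{3}{5}\right) 4901 = \frac{18}{5} \cdot 4901 = \frac{88218}{5}$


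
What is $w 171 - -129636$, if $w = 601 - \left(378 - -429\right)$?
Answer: $94410$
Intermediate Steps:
$w = -206$ ($w = 601 - \left(378 + 429\right) = 601 - 807 = -206$)
$w 171 - -129636 = \left(-206\right) 171 - -129636 = -35226 + 129636 = 94410$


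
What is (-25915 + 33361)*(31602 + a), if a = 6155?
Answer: 281138622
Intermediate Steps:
(-25915 + 33361)*(31602 + a) = (-25915 + 33361)*(31602 + 6155) = 7446*37757 = 281138622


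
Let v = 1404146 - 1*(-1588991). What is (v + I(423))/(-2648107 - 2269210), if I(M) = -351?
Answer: -2992786/4917317 ≈ -0.60862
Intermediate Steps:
v = 2993137 (v = 1404146 + 1588991 = 2993137)
(v + I(423))/(-2648107 - 2269210) = (2993137 - 351)/(-2648107 - 2269210) = 2992786/(-4917317) = 2992786*(-1/4917317) = -2992786/4917317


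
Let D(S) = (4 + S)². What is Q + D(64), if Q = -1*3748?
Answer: 876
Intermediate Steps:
Q = -3748
Q + D(64) = -3748 + (4 + 64)² = -3748 + 68² = -3748 + 4624 = 876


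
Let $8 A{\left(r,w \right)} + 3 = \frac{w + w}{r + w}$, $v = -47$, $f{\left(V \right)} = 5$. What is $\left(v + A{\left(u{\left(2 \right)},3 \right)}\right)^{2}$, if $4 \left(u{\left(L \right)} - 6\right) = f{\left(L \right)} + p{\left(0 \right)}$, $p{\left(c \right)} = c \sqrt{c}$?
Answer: $\frac{240715225}{107584} \approx 2237.5$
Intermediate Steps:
$p{\left(c \right)} = c^{\frac{3}{2}}$
$u{\left(L \right)} = \frac{29}{4}$ ($u{\left(L \right)} = 6 + \frac{5 + 0^{\frac{3}{2}}}{4} = 6 + \frac{5 + 0}{4} = 6 + \frac{1}{4} \cdot 5 = 6 + \frac{5}{4} = \frac{29}{4}$)
$A{\left(r,w \right)} = - \frac{3}{8} + \frac{w}{4 \left(r + w\right)}$ ($A{\left(r,w \right)} = - \frac{3}{8} + \frac{\left(w + w\right) \frac{1}{r + w}}{8} = - \frac{3}{8} + \frac{2 w \frac{1}{r + w}}{8} = - \frac{3}{8} + \frac{w}{4 \left(r + w\right)}$)
$\left(v + A{\left(u{\left(2 \right)},3 \right)}\right)^{2} = \left(-47 + \frac{\left(-1\right) 3 - \frac{87}{4}}{8 \left(\frac{29}{4} + 3\right)}\right)^{2} = \left(-47 + \frac{-3 - \frac{87}{4}}{8 \cdot \frac{41}{4}}\right)^{2} = \left(-47 + \frac{1}{8} \cdot \frac{4}{41} \left(- \frac{99}{4}\right)\right)^{2} = \left(-47 - \frac{99}{328}\right)^{2} = \left(- \frac{15515}{328}\right)^{2} = \frac{240715225}{107584}$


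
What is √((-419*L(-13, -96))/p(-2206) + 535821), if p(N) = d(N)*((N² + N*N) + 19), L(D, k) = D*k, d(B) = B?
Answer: √6861387790345978333067533/3578459591 ≈ 732.00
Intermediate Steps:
p(N) = N*(19 + 2*N²) (p(N) = N*((N² + N*N) + 19) = N*((N² + N²) + 19) = N*(2*N² + 19) = N*(19 + 2*N²))
√((-419*L(-13, -96))/p(-2206) + 535821) = √((-(-5447)*(-96))/((-2206*(19 + 2*(-2206)²))) + 535821) = √((-419*1248)/((-2206*(19 + 2*4866436))) + 535821) = √(-522912*(-1/(2206*(19 + 9732872))) + 535821) = √(-522912/((-2206*9732891)) + 535821) = √(-522912/(-21470757546) + 535821) = √(-522912*(-1/21470757546) + 535821) = √(87152/3578459591 + 535821) = √(1917413796596363/3578459591) = √6861387790345978333067533/3578459591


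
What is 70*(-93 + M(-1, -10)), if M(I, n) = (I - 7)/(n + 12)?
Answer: -6790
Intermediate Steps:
M(I, n) = (-7 + I)/(12 + n)
70*(-93 + M(-1, -10)) = 70*(-93 + (-7 - 1)/(12 - 10)) = 70*(-93 - 8/2) = 70*(-93 + (½)*(-8)) = 70*(-93 - 4) = 70*(-97) = -6790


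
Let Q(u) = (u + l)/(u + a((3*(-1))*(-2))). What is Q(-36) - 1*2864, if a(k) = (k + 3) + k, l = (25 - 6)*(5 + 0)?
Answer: -60203/21 ≈ -2866.8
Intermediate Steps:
l = 95 (l = 19*5 = 95)
a(k) = 3 + 2*k (a(k) = (3 + k) + k = 3 + 2*k)
Q(u) = (95 + u)/(15 + u) (Q(u) = (u + 95)/(u + (3 + 2*((3*(-1))*(-2)))) = (95 + u)/(u + (3 + 2*(-3*(-2)))) = (95 + u)/(u + (3 + 2*6)) = (95 + u)/(u + (3 + 12)) = (95 + u)/(u + 15) = (95 + u)/(15 + u))
Q(-36) - 1*2864 = (95 - 36)/(15 - 36) - 1*2864 = 59/(-21) - 2864 = -1/21*59 - 2864 = -59/21 - 2864 = -60203/21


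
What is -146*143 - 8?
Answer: -20886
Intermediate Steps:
-146*143 - 8 = -20878 - 8 = -20886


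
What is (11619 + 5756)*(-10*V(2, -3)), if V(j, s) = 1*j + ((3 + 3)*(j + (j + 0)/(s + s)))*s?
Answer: 4865000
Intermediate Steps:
V(j, s) = j + s*(6*j + 3*j/s) (V(j, s) = j + (6*(j + j/((2*s))))*s = j + (6*(j + j*(1/(2*s))))*s = j + (6*(j + j/(2*s)))*s = j + (6*j + 3*j/s)*s = j + s*(6*j + 3*j/s))
(11619 + 5756)*(-10*V(2, -3)) = (11619 + 5756)*(-20*2*(2 + 3*(-3))) = 17375*(-20*2*(2 - 9)) = 17375*(-20*2*(-7)) = 17375*(-10*(-28)) = 17375*280 = 4865000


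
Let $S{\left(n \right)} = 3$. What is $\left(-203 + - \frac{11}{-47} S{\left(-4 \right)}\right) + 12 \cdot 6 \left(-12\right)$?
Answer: $- \frac{50116}{47} \approx -1066.3$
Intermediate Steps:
$\left(-203 + - \frac{11}{-47} S{\left(-4 \right)}\right) + 12 \cdot 6 \left(-12\right) = \left(-203 + - \frac{11}{-47} \cdot 3\right) + 12 \cdot 6 \left(-12\right) = \left(-203 + \left(-11\right) \left(- \frac{1}{47}\right) 3\right) + 72 \left(-12\right) = \left(-203 + \frac{11}{47} \cdot 3\right) - 864 = \left(-203 + \frac{33}{47}\right) - 864 = - \frac{9508}{47} - 864 = - \frac{50116}{47}$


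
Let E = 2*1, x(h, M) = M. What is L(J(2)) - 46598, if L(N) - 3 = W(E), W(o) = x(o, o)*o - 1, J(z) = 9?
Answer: -46592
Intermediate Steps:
E = 2
W(o) = -1 + o² (W(o) = o*o - 1 = o² - 1 = -1 + o²)
L(N) = 6 (L(N) = 3 + (-1 + 2²) = 3 + (-1 + 4) = 3 + 3 = 6)
L(J(2)) - 46598 = 6 - 46598 = -46592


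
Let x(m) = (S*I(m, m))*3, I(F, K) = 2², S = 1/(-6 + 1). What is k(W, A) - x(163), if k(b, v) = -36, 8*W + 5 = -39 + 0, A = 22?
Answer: -168/5 ≈ -33.600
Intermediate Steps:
S = -⅕ (S = 1/(-5) = -⅕ ≈ -0.20000)
I(F, K) = 4
W = -11/2 (W = -5/8 + (-39 + 0)/8 = -5/8 + (⅛)*(-39) = -5/8 - 39/8 = -11/2 ≈ -5.5000)
x(m) = -12/5 (x(m) = -⅕*4*3 = -⅘*3 = -12/5)
k(W, A) - x(163) = -36 - 1*(-12/5) = -36 + 12/5 = -168/5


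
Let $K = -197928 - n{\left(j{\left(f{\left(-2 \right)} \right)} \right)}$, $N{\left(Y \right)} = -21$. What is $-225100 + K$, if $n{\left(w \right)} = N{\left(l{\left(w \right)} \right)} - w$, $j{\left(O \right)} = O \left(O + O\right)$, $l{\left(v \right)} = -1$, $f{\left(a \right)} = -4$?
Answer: $-422975$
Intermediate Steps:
$j{\left(O \right)} = 2 O^{2}$ ($j{\left(O \right)} = O 2 O = 2 O^{2}$)
$n{\left(w \right)} = -21 - w$
$K = -197875$ ($K = -197928 - \left(-21 - 2 \left(-4\right)^{2}\right) = -197928 - \left(-21 - 2 \cdot 16\right) = -197928 - \left(-21 - 32\right) = -197928 - -53 = -197928 + 53 = -197875$)
$-225100 + K = -225100 - 197875 = -422975$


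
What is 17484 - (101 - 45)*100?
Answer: 11884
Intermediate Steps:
17484 - (101 - 45)*100 = 17484 - 56*100 = 17484 - 1*5600 = 17484 - 5600 = 11884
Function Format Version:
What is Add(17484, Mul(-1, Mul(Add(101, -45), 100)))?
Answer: 11884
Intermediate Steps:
Add(17484, Mul(-1, Mul(Add(101, -45), 100))) = Add(17484, Mul(-1, Mul(56, 100))) = Add(17484, Mul(-1, 5600)) = Add(17484, -5600) = 11884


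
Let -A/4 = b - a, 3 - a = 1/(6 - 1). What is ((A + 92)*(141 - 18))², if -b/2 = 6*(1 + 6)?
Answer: 72958331664/25 ≈ 2.9183e+9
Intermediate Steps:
b = -84 (b = -12*(1 + 6) = -12*7 = -2*42 = -84)
a = 14/5 (a = 3 - 1/(6 - 1) = 3 - 1/5 = 3 - 1*⅕ = 3 - ⅕ = 14/5 ≈ 2.8000)
A = 1736/5 (A = -4*(-84 - 1*14/5) = -4*(-84 - 14/5) = -4*(-434/5) = 1736/5 ≈ 347.20)
((A + 92)*(141 - 18))² = ((1736/5 + 92)*(141 - 18))² = ((2196/5)*123)² = (270108/5)² = 72958331664/25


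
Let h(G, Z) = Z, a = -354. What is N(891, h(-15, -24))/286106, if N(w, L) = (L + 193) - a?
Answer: 523/286106 ≈ 0.0018280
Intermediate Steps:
N(w, L) = 547 + L (N(w, L) = (L + 193) - 1*(-354) = (193 + L) + 354 = 547 + L)
N(891, h(-15, -24))/286106 = (547 - 24)/286106 = 523*(1/286106) = 523/286106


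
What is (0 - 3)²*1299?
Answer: 11691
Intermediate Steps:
(0 - 3)²*1299 = (-3)²*1299 = 9*1299 = 11691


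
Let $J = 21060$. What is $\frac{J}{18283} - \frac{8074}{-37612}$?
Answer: $\frac{469862831}{343830098} \approx 1.3666$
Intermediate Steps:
$\frac{J}{18283} - \frac{8074}{-37612} = \frac{21060}{18283} - \frac{8074}{-37612} = 21060 \cdot \frac{1}{18283} - - \frac{4037}{18806} = \frac{21060}{18283} + \frac{4037}{18806} = \frac{469862831}{343830098}$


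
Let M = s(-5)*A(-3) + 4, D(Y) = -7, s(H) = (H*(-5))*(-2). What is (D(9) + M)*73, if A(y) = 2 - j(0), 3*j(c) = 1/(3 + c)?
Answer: -64021/9 ≈ -7113.4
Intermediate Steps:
j(c) = 1/(3*(3 + c))
s(H) = 10*H (s(H) = -5*H*(-2) = 10*H)
A(y) = 17/9 (A(y) = 2 - 1/(3*(3 + 0)) = 2 - 1/(3*3) = 2 - 1*1/9 = 2 - 1/9 = 17/9)
M = -814/9 (M = (10*(-5))*(17/9) + 4 = -50*17/9 + 4 = -850/9 + 4 = -814/9 ≈ -90.444)
(D(9) + M)*73 = (-7 - 814/9)*73 = -877/9*73 = -64021/9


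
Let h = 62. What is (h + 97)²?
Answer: 25281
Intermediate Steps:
(h + 97)² = (62 + 97)² = 159² = 25281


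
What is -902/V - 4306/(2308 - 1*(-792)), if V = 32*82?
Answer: -42973/24800 ≈ -1.7328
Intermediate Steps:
V = 2624
-902/V - 4306/(2308 - 1*(-792)) = -902/2624 - 4306/(2308 - 1*(-792)) = -902*1/2624 - 4306/(2308 + 792) = -11/32 - 4306/3100 = -11/32 - 4306*1/3100 = -11/32 - 2153/1550 = -42973/24800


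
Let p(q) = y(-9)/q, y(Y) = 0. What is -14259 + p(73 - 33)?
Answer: -14259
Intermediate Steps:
p(q) = 0 (p(q) = 0/q = 0)
-14259 + p(73 - 33) = -14259 + 0 = -14259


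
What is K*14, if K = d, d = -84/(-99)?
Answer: 392/33 ≈ 11.879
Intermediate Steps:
d = 28/33 (d = -84*(-1/99) = 28/33 ≈ 0.84848)
K = 28/33 ≈ 0.84848
K*14 = (28/33)*14 = 392/33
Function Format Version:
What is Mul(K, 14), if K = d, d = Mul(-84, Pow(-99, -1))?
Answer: Rational(392, 33) ≈ 11.879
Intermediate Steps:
d = Rational(28, 33) (d = Mul(-84, Rational(-1, 99)) = Rational(28, 33) ≈ 0.84848)
K = Rational(28, 33) ≈ 0.84848
Mul(K, 14) = Mul(Rational(28, 33), 14) = Rational(392, 33)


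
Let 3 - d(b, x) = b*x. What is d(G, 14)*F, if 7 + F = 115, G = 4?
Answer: -5724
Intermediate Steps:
d(b, x) = 3 - b*x
F = 108 (F = -7 + 115 = 108)
d(G, 14)*F = (3 - 1*4*14)*108 = (3 - 56)*108 = -53*108 = -5724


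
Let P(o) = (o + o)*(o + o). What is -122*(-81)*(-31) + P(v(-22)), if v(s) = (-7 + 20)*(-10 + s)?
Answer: 385882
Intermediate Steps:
v(s) = -130 + 13*s (v(s) = 13*(-10 + s) = -130 + 13*s)
P(o) = 4*o**2 (P(o) = (2*o)*(2*o) = 4*o**2)
-122*(-81)*(-31) + P(v(-22)) = -122*(-81)*(-31) + 4*(-130 + 13*(-22))**2 = 9882*(-31) + 4*(-130 - 286)**2 = -306342 + 4*(-416)**2 = -306342 + 4*173056 = -306342 + 692224 = 385882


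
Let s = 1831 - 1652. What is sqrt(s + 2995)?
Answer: 23*sqrt(6) ≈ 56.338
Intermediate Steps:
s = 179
sqrt(s + 2995) = sqrt(179 + 2995) = sqrt(3174) = 23*sqrt(6)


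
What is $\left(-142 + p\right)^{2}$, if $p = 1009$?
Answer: $751689$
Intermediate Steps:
$\left(-142 + p\right)^{2} = \left(-142 + 1009\right)^{2} = 867^{2} = 751689$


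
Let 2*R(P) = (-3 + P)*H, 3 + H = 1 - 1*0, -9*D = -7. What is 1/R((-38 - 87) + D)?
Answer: 9/1145 ≈ 0.0078603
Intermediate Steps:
D = 7/9 (D = -1/9*(-7) = 7/9 ≈ 0.77778)
H = -2 (H = -3 + (1 - 1*0) = -3 + (1 + 0) = -3 + 1 = -2)
R(P) = 3 - P (R(P) = ((-3 + P)*(-2))/2 = (6 - 2*P)/2 = 3 - P)
1/R((-38 - 87) + D) = 1/(3 - ((-38 - 87) + 7/9)) = 1/(3 - (-125 + 7/9)) = 1/(3 - 1*(-1118/9)) = 1/(3 + 1118/9) = 1/(1145/9) = 9/1145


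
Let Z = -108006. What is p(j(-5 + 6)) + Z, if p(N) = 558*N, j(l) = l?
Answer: -107448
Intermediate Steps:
p(j(-5 + 6)) + Z = 558*(-5 + 6) - 108006 = 558*1 - 108006 = 558 - 108006 = -107448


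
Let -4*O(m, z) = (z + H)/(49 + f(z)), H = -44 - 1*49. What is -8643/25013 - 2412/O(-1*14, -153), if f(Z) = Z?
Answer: 4182619653/1025533 ≈ 4078.5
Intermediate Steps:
H = -93 (H = -44 - 49 = -93)
O(m, z) = -(-93 + z)/(4*(49 + z)) (O(m, z) = -(z - 93)/(4*(49 + z)) = -(-93 + z)/(4*(49 + z)))
-8643/25013 - 2412/O(-1*14, -153) = -8643/25013 - 2412*4*(49 - 153)/(93 - 1*(-153)) = -8643*1/25013 - 2412*(-416/(93 + 153)) = -8643/25013 - 2412/((1/4)*(-1/104)*246) = -8643/25013 - 2412/(-123/208) = -8643/25013 - 2412*(-208/123) = -8643/25013 + 167232/41 = 4182619653/1025533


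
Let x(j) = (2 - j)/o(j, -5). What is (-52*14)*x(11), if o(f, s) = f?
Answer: 6552/11 ≈ 595.64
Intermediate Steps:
x(j) = (2 - j)/j
(-52*14)*x(11) = (-52*14)*((2 - 1*11)/11) = -728*(2 - 11)/11 = -728*(-9)/11 = -728*(-9/11) = 6552/11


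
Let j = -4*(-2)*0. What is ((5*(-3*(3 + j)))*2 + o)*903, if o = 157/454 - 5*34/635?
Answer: -4681799451/57658 ≈ -81200.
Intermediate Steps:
j = 0 (j = 8*0 = 0)
o = 4503/57658 (o = 157*(1/454) - 170*1/635 = 157/454 - 34/127 = 4503/57658 ≈ 0.078098)
((5*(-3*(3 + j)))*2 + o)*903 = ((5*(-3*(3 + 0)))*2 + 4503/57658)*903 = ((5*(-3*3))*2 + 4503/57658)*903 = ((5*(-9))*2 + 4503/57658)*903 = (-45*2 + 4503/57658)*903 = (-90 + 4503/57658)*903 = -5184717/57658*903 = -4681799451/57658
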